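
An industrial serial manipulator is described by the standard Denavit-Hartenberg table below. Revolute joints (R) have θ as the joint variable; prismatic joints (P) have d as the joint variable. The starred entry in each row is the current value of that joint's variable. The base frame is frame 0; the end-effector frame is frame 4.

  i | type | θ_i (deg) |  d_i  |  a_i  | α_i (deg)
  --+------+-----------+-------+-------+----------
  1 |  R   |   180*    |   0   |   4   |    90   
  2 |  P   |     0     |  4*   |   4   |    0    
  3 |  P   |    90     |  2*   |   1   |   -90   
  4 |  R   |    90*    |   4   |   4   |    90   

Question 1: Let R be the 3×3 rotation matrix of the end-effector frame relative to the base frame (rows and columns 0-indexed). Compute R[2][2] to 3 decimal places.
End-effector z-axis (col 2 of R) = (-0.0000,0.0000,1.0000)
R[2][2] = 1.0000

1.000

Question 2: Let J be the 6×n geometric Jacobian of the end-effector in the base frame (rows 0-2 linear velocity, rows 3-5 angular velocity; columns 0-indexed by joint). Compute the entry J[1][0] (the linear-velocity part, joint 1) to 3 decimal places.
axis z_0 = ẑ; lever o_n−o_0 = (-4.0000,2.0000,1.0000)
cross product → J_v[:, 0] = (-2.0000,-4.0000,0.0000)
J_ω[:, 0] = z_0
entry J[1][0] = -4.0000

-4.000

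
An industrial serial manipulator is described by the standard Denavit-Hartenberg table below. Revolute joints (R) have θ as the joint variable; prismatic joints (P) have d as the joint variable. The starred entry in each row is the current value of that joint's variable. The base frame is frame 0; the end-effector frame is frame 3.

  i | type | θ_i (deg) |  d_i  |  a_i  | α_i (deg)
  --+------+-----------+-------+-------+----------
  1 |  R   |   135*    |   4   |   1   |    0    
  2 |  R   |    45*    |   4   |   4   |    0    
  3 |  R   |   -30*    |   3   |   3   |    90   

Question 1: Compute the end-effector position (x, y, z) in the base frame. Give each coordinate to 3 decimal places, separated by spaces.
after link 1: o_1 = (-0.7071, 0.7071, 4.0000)
after link 2: o_2 = (-4.7071, 0.7071, 8.0000)
after link 3: o_3 = (-7.3052, 2.2071, 11.0000)

-7.305 2.207 11.000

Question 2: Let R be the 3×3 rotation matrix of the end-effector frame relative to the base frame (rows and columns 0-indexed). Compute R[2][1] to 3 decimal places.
End-effector y-axis (col 1 of R) = (-0.0000,-0.0000,1.0000)
R[2][1] = 1.0000

1.000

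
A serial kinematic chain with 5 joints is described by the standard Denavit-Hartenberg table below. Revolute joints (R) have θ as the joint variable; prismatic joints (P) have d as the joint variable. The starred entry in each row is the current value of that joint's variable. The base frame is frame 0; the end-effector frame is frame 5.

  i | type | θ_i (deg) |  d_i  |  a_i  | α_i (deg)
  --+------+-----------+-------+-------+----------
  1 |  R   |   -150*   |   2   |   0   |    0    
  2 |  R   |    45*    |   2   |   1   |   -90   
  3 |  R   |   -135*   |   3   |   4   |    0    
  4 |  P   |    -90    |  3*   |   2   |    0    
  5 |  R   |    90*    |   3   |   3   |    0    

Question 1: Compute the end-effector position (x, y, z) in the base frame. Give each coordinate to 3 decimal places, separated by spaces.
after link 1: o_1 = (0.0000, 0.0000, 2.0000)
after link 2: o_2 = (-0.2588, -0.9659, 4.0000)
after link 3: o_3 = (3.3710, 0.9897, 6.8284)
after link 4: o_4 = (6.6348, 1.5792, 5.4142)
after link 5: o_5 = (10.0816, 2.8518, 7.5355)

10.082 2.852 7.536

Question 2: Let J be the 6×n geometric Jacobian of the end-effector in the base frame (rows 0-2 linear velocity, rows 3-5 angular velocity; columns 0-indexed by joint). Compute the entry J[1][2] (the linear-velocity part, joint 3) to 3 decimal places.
axis z_2 = (0.9659,-0.2588,0.0000); lever o_n−o_2 = (10.3404,3.8177,3.5355)
cross product → J_v[:, 2] = (-0.9151,-3.4151,6.3640)
J_ω[:, 2] = z_2
entry J[1][2] = -3.4151

-3.415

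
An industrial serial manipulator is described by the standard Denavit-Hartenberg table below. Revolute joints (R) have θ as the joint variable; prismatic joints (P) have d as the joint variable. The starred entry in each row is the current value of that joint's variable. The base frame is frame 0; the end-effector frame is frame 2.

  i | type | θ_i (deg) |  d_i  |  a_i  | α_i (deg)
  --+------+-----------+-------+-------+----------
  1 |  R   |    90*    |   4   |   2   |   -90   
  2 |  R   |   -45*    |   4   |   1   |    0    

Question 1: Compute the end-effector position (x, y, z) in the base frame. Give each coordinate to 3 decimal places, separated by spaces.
after link 1: o_1 = (0.0000, 2.0000, 4.0000)
after link 2: o_2 = (-4.0000, 2.7071, 4.7071)

-4.000 2.707 4.707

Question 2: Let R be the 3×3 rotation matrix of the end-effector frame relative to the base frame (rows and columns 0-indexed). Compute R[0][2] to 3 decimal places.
End-effector z-axis (col 2 of R) = (-1.0000,0.0000,0.0000)
R[0][2] = -1.0000

-1.000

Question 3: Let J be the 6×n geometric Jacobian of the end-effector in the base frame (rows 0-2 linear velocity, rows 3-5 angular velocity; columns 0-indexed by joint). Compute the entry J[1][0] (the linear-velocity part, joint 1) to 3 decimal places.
-4.000

axis z_0 = ẑ; lever o_n−o_0 = (-4.0000,2.7071,4.7071)
cross product → J_v[:, 0] = (-2.7071,-4.0000,0.0000)
J_ω[:, 0] = z_0
entry J[1][0] = -4.0000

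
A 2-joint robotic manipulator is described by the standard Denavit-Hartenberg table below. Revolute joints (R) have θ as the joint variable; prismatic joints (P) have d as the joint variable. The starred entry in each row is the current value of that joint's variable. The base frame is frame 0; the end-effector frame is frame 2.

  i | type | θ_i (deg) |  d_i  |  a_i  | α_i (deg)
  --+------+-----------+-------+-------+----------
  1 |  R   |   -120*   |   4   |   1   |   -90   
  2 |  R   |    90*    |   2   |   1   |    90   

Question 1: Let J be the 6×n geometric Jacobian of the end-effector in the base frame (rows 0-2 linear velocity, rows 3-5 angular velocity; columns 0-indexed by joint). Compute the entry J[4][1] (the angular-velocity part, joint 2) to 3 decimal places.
-0.500

axis z_1 = (0.8660,-0.5000,0.0000); lever o_n−o_1 = (1.7321,-1.0000,-1.0000)
cross product → J_v[:, 1] = (0.5000,0.8660,0.0000)
J_ω[:, 1] = z_1
entry J[4][1] = -0.5000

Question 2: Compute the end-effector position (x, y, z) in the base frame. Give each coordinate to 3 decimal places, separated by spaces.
after link 1: o_1 = (-0.5000, -0.8660, 4.0000)
after link 2: o_2 = (1.2321, -1.8660, 3.0000)

1.232 -1.866 3.000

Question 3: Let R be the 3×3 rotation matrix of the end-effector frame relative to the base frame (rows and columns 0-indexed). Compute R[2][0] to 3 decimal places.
-1.000

End-effector x-axis (col 0 of R) = (0.0000,-0.0000,-1.0000)
R[2][0] = -1.0000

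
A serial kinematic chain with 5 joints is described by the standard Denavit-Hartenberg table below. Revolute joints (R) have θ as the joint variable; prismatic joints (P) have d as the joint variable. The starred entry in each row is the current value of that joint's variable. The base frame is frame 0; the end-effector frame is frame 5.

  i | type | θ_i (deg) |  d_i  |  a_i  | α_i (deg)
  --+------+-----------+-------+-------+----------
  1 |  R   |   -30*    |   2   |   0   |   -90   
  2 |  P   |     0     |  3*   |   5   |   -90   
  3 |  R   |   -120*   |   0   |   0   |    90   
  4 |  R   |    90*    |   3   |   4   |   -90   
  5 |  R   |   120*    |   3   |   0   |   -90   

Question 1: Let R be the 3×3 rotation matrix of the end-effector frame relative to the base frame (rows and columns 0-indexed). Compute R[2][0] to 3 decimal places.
End-effector x-axis (col 0 of R) = (0.8660,-0.0000,0.5000)
R[2][0] = 0.5000

0.500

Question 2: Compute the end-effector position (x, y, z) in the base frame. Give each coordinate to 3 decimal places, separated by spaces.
after link 1: o_1 = (0.0000, 0.0000, 2.0000)
after link 2: o_2 = (5.8301, 0.0981, 2.0000)
after link 3: o_3 = (5.8301, 0.0981, 2.0000)
after link 4: o_4 = (2.8301, 0.0981, -2.0000)
after link 5: o_5 = (2.8301, -2.9019, -2.0000)

2.830 -2.902 -2.000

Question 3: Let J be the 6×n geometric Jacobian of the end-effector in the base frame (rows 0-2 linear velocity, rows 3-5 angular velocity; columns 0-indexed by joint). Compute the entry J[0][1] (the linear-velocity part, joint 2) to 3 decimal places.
0.500

prismatic axis z_1 = (0.5000,0.8660,0.0000)
J_v[:, 1] = z_1; J_ω[:, 1] = (0,0,0)
entry J[0][1] = 0.5000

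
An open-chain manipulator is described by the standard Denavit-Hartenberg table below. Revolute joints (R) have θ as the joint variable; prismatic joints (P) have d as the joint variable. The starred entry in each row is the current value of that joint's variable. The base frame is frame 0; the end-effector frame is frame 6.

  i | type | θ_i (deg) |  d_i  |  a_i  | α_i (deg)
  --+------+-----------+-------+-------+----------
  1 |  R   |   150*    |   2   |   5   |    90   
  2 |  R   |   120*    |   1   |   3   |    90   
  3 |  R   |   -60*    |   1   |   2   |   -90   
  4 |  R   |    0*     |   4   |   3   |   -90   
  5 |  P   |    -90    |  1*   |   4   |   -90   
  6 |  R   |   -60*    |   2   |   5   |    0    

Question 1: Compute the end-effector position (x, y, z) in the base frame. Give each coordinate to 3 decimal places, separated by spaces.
5.763 -3.111 13.339

after link 1: o_1 = (-4.3301, 2.5000, 2.0000)
after link 2: o_2 = (-2.5311, 2.6160, 4.5981)
after link 3: o_3 = (-3.7141, 1.2990, 5.9641)
after link 4: o_4 = (-1.8636, -0.4599, 10.2631)
after link 5: o_5 = (1.3864, -0.0269, 12.7631)
after link 6: o_6 = (5.7635, -3.1107, 13.3391)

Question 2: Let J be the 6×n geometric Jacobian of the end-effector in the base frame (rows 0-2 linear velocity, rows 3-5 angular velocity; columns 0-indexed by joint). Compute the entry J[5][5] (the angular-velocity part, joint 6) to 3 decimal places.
0.433

axis z_5 = (-0.2165,-0.8750,0.4330); lever o_n−o_5 = (4.3771,-3.0837,0.5760)
cross product → J_v[:, 5] = (0.8313,2.0200,4.4976)
J_ω[:, 5] = z_5
entry J[5][5] = 0.4330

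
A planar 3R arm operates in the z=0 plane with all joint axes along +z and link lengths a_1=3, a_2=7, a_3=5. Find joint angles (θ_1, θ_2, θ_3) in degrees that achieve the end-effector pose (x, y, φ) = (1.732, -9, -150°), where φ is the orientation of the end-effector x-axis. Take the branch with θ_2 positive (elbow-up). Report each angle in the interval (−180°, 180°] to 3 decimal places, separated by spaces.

-90.001 60.001 -120.000

wrist centre = target − a_3·(cos φ, sin φ) = (6.0621, -6.5000)
cos θ_2 = (78.9994−3²−7²)/(2·3·7) = 0.5000; θ_2 = 60.0010° (elbow-up)
β = atan2(-6.5000,6.0621) = -46.9963°; ψ = atan2(6.0622,6.4999) = 43.0046°
θ_1 = β − ψ = -90.0010°
θ_3 = φ − θ_1 − θ_2 = -120.0000° (wrapped to (-180°,180°])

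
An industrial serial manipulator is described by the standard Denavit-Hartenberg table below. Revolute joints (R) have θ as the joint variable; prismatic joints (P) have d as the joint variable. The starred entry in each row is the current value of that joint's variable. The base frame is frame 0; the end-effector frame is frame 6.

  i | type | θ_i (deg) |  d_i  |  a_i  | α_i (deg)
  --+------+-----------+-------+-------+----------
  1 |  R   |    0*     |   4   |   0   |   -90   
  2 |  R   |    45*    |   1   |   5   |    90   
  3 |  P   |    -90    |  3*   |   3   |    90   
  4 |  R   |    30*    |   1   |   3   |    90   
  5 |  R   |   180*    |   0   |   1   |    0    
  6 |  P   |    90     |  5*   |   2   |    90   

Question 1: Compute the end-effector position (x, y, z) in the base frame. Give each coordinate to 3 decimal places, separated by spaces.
after link 1: o_1 = (0.0000, 0.0000, 4.0000)
after link 2: o_2 = (3.5355, 1.0000, 0.4645)
after link 3: o_3 = (5.6569, -2.0000, 2.5858)
after link 4: o_4 = (6.0104, -4.5981, 4.3536)
after link 5: o_5 = (5.6569, -3.7321, 4.0000)
after link 6: o_6 = (4.0092, -6.2321, -0.4761)

4.009 -6.232 -0.476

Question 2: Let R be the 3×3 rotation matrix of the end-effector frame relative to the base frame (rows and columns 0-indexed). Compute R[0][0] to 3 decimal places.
0.707

End-effector x-axis (col 0 of R) = (0.7071,0.0000,-0.7071)
R[0][0] = 0.7071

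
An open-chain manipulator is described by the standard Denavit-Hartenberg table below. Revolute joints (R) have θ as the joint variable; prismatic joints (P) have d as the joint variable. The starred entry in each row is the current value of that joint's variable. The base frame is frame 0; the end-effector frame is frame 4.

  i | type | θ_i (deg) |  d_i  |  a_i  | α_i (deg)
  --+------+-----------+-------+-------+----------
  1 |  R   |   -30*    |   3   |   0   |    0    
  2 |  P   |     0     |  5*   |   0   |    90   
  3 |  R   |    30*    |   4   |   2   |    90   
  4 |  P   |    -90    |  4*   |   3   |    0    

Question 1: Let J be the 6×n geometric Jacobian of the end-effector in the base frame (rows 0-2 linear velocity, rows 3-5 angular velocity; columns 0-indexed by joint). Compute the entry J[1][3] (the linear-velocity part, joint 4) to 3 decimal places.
prismatic axis z_3 = (0.4330,-0.2500,-0.8660)
J_v[:, 3] = z_3; J_ω[:, 3] = (0,0,0)
entry J[1][3] = -0.2500

-0.250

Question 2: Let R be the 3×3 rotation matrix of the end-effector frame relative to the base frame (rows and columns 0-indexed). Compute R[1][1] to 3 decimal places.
End-effector y-axis (col 1 of R) = (0.7500,-0.4330,0.5000)
R[1][1] = -0.4330

-0.433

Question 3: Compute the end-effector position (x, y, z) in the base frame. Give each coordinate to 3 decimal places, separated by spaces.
2.732 -2.732 5.536

after link 1: o_1 = (0.0000, 0.0000, 3.0000)
after link 2: o_2 = (0.0000, 0.0000, 8.0000)
after link 3: o_3 = (-0.5000, -4.3301, 9.0000)
after link 4: o_4 = (2.7321, -2.7321, 5.5359)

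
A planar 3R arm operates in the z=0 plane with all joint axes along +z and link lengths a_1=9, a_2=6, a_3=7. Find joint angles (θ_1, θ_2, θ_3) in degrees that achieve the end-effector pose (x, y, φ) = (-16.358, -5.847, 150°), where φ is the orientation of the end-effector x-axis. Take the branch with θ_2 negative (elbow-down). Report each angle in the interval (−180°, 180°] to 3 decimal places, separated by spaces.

wrist centre = target − a_3·(cos φ, sin φ) = (-10.2958, -9.3470)
cos θ_2 = (193.3704−9²−6²)/(2·9·6) = 0.7071; θ_2 = -44.9979° (elbow-down)
β = atan2(-9.3470,-10.2958) = -137.7655°; ψ = atan2(-4.2425,13.2428) = -17.7635°
θ_1 = β − ψ = -120.0020°
θ_3 = φ − θ_1 − θ_2 = -45.0001° (wrapped to (-180°,180°])

-120.002 -44.998 -45.000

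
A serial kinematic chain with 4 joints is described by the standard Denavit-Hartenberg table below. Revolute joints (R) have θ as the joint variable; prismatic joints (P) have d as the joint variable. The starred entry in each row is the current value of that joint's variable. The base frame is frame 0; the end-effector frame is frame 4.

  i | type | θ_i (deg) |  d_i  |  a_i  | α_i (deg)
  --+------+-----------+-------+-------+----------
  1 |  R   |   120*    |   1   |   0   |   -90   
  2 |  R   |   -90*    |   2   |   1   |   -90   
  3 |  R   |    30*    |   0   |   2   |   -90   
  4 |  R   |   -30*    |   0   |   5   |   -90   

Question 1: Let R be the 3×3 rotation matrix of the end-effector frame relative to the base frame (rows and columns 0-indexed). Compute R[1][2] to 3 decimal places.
-0.625

End-effector z-axis (col 2 of R) = (0.6495,-0.6250,0.4330)
R[1][2] = -0.6250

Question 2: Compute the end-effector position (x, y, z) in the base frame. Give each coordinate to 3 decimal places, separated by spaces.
-0.241 2.748 7.482

after link 1: o_1 = (0.0000, 0.0000, 1.0000)
after link 2: o_2 = (-1.7321, -1.0000, 2.0000)
after link 3: o_3 = (-0.8660, -0.5000, 3.7321)
after link 4: o_4 = (-0.2410, 2.7476, 7.4821)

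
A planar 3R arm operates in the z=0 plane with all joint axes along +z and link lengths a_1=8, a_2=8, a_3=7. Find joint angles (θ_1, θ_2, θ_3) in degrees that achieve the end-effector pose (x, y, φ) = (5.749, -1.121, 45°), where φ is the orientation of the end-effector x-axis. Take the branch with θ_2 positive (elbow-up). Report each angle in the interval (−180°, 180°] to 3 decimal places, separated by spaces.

wrist centre = target − a_3·(cos φ, sin φ) = (0.7993, -6.0707)
cos θ_2 = (37.4928−8²−8²)/(2·8·8) = -0.7071; θ_2 = 134.9985° (elbow-up)
β = atan2(-6.0707,0.7993) = -82.4998°; ψ = atan2(5.6570,2.3433) = 67.4992°
θ_1 = β − ψ = -149.9990°
θ_3 = φ − θ_1 − θ_2 = 60.0006° (wrapped to (-180°,180°])

-149.999 134.998 60.001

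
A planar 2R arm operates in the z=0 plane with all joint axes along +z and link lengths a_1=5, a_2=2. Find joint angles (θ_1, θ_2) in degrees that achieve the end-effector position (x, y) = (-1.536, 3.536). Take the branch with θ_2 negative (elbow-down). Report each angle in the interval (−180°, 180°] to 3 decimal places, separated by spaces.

135.008 -134.981

cos θ_2 = (14.8626−5²−2²)/(2·5·2) = -0.7069; θ_2 = -134.9808° (elbow-down)
β = atan2(3.5360,-1.5360) = 113.4796°; ψ = atan2(-1.4147,3.5863) = -21.5279°
θ_1 = β − ψ = 135.0076°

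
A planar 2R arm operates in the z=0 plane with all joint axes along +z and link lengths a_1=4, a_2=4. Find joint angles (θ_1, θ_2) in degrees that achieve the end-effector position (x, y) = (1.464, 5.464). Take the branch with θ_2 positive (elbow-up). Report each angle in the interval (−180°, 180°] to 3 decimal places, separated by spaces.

29.999 90.003

cos θ_2 = (31.9986−4²−4²)/(2·4·4) = -0.0000; θ_2 = 90.0025° (elbow-up)
β = atan2(5.4640,1.4640) = 75.0007°; ψ = atan2(4.0000,3.9998) = 45.0013°
θ_1 = β − ψ = 29.9995°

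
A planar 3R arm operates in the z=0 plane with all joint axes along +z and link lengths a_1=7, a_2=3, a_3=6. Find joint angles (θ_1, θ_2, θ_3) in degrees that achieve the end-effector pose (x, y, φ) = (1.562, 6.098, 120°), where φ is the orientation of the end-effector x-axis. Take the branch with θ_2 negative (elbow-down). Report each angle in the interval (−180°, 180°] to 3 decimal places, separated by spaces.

29.997 -150.005 -119.993

wrist centre = target − a_3·(cos φ, sin φ) = (4.5620, 0.9018)
cos θ_2 = (21.6252−7²−3²)/(2·7·3) = -0.8661; θ_2 = -150.0048° (elbow-down)
β = atan2(0.9018,4.5620) = 11.1824°; ψ = atan2(-1.4998,4.4018) = -18.8150°
θ_1 = β − ψ = 29.9975°
θ_3 = φ − θ_1 − θ_2 = -119.9927° (wrapped to (-180°,180°])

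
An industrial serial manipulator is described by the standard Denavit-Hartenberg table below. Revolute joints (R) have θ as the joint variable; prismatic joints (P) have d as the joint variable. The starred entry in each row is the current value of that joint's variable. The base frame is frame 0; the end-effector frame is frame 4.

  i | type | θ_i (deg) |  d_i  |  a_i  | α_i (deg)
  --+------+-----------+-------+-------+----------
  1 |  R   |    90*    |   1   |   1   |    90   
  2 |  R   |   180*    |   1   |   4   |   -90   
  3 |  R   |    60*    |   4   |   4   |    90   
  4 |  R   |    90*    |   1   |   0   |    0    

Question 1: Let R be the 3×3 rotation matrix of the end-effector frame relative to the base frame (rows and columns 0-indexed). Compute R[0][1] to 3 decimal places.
End-effector y-axis (col 1 of R) = (0.8660,0.5000,-0.0000)
R[0][1] = 0.8660

0.866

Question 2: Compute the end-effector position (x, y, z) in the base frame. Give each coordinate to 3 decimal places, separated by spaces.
after link 1: o_1 = (0.0000, 1.0000, 1.0000)
after link 2: o_2 = (1.0000, -3.0000, 1.0000)
after link 3: o_3 = (-2.4641, -5.0000, -3.0000)
after link 4: o_4 = (-1.9641, -5.8660, -3.0000)

-1.964 -5.866 -3.000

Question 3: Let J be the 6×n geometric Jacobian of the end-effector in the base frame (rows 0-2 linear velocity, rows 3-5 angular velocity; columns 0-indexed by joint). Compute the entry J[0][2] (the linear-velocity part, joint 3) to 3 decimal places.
axis z_2 = (0.0000,-0.0000,-1.0000); lever o_n−o_2 = (-2.9641,-2.8660,-4.0000)
cross product → J_v[:, 2] = (-2.8660,2.9641,-0.0000)
J_ω[:, 2] = z_2
entry J[0][2] = -2.8660

-2.866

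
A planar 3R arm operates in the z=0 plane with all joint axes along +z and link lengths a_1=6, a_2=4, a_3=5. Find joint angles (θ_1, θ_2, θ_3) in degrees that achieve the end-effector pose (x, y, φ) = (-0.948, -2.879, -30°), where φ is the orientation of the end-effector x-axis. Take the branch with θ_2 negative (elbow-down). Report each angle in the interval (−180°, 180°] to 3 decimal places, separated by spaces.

wrist centre = target − a_3·(cos φ, sin φ) = (-5.2781, -0.3790)
cos θ_2 = (28.0023−6²−4²)/(2·6·4) = -0.5000; θ_2 = -119.9969° (elbow-down)
β = atan2(-0.3790,-5.2781) = -175.8929°; ψ = atan2(-3.4642,4.0002) = -40.8929°
θ_1 = β − ψ = -134.9999°
θ_3 = φ − θ_1 − θ_2 = -135.0032° (wrapped to (-180°,180°])

-135.000 -119.997 -135.003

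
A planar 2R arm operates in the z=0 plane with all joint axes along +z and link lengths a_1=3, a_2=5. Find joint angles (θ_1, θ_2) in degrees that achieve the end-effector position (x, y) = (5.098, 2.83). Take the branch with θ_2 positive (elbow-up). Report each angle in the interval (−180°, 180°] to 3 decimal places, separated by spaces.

-30.003 90.003

cos θ_2 = (33.9985−3²−5²)/(2·3·5) = -0.0000; θ_2 = 90.0029° (elbow-up)
β = atan2(2.8300,5.0980) = 29.0355°; ψ = atan2(5.0000,2.9998) = 59.0383°
θ_1 = β − ψ = -30.0028°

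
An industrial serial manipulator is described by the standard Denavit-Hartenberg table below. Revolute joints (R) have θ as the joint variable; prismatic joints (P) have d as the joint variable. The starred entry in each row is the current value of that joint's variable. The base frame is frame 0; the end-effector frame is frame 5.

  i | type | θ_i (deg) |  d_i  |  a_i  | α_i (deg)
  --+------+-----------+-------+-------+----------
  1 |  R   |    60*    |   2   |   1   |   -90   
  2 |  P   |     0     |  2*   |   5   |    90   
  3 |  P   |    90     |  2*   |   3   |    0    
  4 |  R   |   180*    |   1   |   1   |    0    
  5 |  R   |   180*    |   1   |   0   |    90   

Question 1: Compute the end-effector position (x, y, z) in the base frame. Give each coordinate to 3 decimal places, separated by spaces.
-0.464 7.196 6.000

after link 1: o_1 = (0.5000, 0.8660, 2.0000)
after link 2: o_2 = (1.2679, 6.1962, 2.0000)
after link 3: o_3 = (-1.3301, 7.6962, 4.0000)
after link 4: o_4 = (-0.4641, 7.1962, 5.0000)
after link 5: o_5 = (-0.4641, 7.1962, 6.0000)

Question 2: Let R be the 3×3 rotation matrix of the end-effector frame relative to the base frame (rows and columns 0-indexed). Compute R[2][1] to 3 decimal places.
End-effector y-axis (col 1 of R) = (-0.0000,-0.0000,1.0000)
R[2][1] = 1.0000

1.000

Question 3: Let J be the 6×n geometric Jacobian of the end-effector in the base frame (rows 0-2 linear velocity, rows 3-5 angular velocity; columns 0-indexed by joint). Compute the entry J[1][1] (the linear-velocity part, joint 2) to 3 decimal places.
0.500

prismatic axis z_1 = (-0.8660,0.5000,0.0000)
J_v[:, 1] = z_1; J_ω[:, 1] = (0,0,0)
entry J[1][1] = 0.5000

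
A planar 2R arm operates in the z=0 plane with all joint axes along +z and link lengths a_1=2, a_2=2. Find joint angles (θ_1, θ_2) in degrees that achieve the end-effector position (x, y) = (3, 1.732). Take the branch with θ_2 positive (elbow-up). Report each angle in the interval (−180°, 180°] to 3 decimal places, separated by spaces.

cos θ_2 = (11.9998−2²−2²)/(2·2·2) = 0.5000; θ_2 = 60.0015° (elbow-up)
β = atan2(1.7320,3.0000) = 29.9993°; ψ = atan2(1.7321,3.0000) = 30.0007°
θ_1 = β − ψ = -0.0015°

-0.001 60.001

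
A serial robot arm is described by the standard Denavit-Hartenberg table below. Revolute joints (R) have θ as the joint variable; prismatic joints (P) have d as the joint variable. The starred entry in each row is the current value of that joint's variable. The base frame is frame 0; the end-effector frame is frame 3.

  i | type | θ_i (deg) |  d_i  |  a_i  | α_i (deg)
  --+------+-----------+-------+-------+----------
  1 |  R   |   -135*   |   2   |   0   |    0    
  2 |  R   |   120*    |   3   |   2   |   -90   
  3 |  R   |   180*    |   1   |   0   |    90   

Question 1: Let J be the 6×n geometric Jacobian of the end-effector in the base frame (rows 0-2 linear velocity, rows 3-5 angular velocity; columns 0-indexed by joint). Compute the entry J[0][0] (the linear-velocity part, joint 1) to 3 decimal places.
axis z_0 = ẑ; lever o_n−o_0 = (2.1907,0.4483,5.0000)
cross product → J_v[:, 0] = (-0.4483,2.1907,0.0000)
J_ω[:, 0] = z_0
entry J[0][0] = -0.4483

-0.448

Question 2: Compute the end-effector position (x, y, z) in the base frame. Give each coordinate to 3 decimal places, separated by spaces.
after link 1: o_1 = (0.0000, 0.0000, 2.0000)
after link 2: o_2 = (1.9319, -0.5176, 5.0000)
after link 3: o_3 = (2.1907, 0.4483, 5.0000)

2.191 0.448 5.000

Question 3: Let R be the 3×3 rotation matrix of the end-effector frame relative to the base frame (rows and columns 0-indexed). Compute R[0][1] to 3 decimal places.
0.259

End-effector y-axis (col 1 of R) = (0.2588,0.9659,0.0000)
R[0][1] = 0.2588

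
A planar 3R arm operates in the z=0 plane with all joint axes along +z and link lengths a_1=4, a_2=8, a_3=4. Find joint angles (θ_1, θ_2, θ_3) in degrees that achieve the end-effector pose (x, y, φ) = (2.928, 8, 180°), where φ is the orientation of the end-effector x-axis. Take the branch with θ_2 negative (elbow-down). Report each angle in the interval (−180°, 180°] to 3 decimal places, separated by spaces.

90.003 -60.003 150.000

wrist centre = target − a_3·(cos φ, sin φ) = (6.9280, 8.0000)
cos θ_2 = (111.9972−4²−8²)/(2·4·8) = 0.5000; θ_2 = -60.0029° (elbow-down)
β = atan2(8.0000,6.9280) = 49.1074°; ψ = atan2(-6.9284,7.9996) = -40.8955°
θ_1 = β − ψ = 90.0029°
θ_3 = φ − θ_1 − θ_2 = 150.0000° (wrapped to (-180°,180°])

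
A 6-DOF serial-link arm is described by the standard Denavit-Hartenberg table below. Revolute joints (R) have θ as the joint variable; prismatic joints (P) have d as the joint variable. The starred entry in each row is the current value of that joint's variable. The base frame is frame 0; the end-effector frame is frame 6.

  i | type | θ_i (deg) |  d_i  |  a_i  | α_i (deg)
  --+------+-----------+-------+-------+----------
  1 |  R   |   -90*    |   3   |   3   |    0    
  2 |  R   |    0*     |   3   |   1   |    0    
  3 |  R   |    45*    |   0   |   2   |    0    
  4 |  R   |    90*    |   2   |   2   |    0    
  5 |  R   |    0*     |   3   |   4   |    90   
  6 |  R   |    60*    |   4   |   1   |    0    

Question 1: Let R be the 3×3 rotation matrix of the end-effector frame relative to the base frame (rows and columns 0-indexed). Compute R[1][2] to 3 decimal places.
End-effector z-axis (col 2 of R) = (0.7071,-0.7071,0.0000)
R[1][2] = -0.7071

-0.707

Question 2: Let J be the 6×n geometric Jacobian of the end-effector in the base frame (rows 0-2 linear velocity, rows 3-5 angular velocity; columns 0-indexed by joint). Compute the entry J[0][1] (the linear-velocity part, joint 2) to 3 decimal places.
axis z_1 = (0.0000,0.0000,1.0000); lever o_n−o_1 = (8.8388,-0.6464,8.8660)
cross product → J_v[:, 1] = (0.6464,8.8388,-0.0000)
J_ω[:, 1] = z_1
entry J[0][1] = 0.6464

0.646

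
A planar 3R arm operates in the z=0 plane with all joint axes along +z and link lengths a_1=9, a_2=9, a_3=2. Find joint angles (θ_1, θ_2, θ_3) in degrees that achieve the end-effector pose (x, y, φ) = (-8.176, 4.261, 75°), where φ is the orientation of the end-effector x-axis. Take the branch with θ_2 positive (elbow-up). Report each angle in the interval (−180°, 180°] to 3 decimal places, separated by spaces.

wrist centre = target − a_3·(cos φ, sin φ) = (-8.6936, 2.3291)
cos θ_2 = (81.0043−9²−9²)/(2·9·9) = -0.5000; θ_2 = 119.9983° (elbow-up)
β = atan2(2.3291,-8.6936) = 165.0019°; ψ = atan2(7.7944,4.5002) = 59.9991°
θ_1 = β − ψ = 105.0027°
θ_3 = φ − θ_1 − θ_2 = -150.0010° (wrapped to (-180°,180°])

105.003 119.998 -150.001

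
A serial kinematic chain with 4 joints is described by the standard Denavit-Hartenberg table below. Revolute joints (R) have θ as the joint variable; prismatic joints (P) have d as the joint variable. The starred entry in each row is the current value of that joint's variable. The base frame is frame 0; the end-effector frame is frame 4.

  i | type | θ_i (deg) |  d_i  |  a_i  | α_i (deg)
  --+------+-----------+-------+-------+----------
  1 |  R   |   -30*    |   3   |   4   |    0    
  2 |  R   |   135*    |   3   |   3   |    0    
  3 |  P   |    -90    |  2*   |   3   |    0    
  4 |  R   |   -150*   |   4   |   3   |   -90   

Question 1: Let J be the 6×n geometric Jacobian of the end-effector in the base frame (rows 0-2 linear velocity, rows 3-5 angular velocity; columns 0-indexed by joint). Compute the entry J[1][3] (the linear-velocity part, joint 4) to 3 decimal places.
axis z_3 = (0.0000,0.0000,1.0000); lever o_n−o_3 = (-2.1213,-2.1213,4.0000)
cross product → J_v[:, 3] = (2.1213,-2.1213,0.0000)
J_ω[:, 3] = z_3
entry J[1][3] = -2.1213

-2.121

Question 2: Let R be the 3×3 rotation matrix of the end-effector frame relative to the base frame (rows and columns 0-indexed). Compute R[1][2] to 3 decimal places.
-0.707

End-effector z-axis (col 2 of R) = (0.7071,-0.7071,0.0000)
R[1][2] = -0.7071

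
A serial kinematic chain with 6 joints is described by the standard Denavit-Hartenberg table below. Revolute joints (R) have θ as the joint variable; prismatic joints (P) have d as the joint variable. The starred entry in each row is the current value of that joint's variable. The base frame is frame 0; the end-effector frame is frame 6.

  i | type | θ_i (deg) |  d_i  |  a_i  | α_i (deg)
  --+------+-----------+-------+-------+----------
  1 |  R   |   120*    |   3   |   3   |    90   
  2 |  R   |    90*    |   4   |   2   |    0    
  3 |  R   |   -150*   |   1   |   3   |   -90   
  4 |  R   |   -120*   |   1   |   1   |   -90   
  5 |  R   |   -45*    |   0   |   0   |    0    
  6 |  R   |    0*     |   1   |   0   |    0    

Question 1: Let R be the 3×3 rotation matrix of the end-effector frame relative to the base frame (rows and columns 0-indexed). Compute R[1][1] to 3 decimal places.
-0.377

End-effector y-axis (col 1 of R) = (0.9249,-0.3772,-0.0474)
R[1][1] = -0.3772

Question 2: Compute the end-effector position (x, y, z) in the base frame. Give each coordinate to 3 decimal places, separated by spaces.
after link 1: o_1 = (-1.5000, 2.5981, 3.0000)
after link 2: o_2 = (1.9641, 4.5981, 5.0000)
after link 3: o_3 = (2.0801, 6.3971, 2.4019)
after link 4: o_4 = (2.5221, 7.3636, 3.3349)
after link 5: o_5 = (2.5221, 7.3636, 3.3349)
after link 6: o_6 = (2.7386, 7.9886, 2.5849)

2.739 7.989 2.585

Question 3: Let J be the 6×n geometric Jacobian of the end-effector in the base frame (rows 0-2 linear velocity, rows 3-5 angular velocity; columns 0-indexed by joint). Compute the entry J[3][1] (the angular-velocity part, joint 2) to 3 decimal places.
axis z_1 = (0.8660,0.5000,0.0000); lever o_n−o_1 = (4.2386,5.3905,-0.4151)
cross product → J_v[:, 1] = (-0.2075,0.3595,2.5490)
J_ω[:, 1] = z_1
entry J[3][1] = 0.8660

0.866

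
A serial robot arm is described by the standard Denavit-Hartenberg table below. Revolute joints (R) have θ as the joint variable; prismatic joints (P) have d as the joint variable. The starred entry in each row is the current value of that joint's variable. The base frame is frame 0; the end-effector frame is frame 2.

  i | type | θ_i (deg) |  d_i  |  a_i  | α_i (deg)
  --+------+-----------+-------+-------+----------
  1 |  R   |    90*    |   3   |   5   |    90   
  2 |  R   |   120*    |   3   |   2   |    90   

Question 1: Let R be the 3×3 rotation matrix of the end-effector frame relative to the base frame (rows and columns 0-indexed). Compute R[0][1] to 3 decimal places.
1.000

End-effector y-axis (col 1 of R) = (1.0000,-0.0000,0.0000)
R[0][1] = 1.0000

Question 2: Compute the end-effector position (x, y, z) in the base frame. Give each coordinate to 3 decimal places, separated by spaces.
3.000 4.000 4.732

after link 1: o_1 = (0.0000, 5.0000, 3.0000)
after link 2: o_2 = (3.0000, 4.0000, 4.7321)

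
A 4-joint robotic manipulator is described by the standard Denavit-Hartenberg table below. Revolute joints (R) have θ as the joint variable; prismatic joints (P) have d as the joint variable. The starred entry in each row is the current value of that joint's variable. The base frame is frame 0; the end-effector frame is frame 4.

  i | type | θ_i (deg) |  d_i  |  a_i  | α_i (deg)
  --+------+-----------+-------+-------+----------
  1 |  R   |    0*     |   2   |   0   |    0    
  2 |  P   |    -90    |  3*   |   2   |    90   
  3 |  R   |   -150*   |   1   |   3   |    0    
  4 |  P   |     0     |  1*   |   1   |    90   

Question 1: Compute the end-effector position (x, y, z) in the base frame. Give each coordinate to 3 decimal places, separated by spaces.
-2.000 1.464 3.000

after link 1: o_1 = (0.0000, 0.0000, 2.0000)
after link 2: o_2 = (0.0000, -2.0000, 5.0000)
after link 3: o_3 = (-1.0000, 0.5981, 3.5000)
after link 4: o_4 = (-2.0000, 1.4641, 3.0000)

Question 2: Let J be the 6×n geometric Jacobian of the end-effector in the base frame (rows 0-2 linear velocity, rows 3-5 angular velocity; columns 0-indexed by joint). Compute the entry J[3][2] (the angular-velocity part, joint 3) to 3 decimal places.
-1.000

axis z_2 = (-1.0000,-0.0000,0.0000); lever o_n−o_2 = (-2.0000,3.4641,-2.0000)
cross product → J_v[:, 2] = (-0.0000,-2.0000,-3.4641)
J_ω[:, 2] = z_2
entry J[3][2] = -1.0000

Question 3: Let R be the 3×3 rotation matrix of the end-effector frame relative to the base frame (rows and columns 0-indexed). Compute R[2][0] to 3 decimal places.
-0.500

End-effector x-axis (col 0 of R) = (-0.0000,0.8660,-0.5000)
R[2][0] = -0.5000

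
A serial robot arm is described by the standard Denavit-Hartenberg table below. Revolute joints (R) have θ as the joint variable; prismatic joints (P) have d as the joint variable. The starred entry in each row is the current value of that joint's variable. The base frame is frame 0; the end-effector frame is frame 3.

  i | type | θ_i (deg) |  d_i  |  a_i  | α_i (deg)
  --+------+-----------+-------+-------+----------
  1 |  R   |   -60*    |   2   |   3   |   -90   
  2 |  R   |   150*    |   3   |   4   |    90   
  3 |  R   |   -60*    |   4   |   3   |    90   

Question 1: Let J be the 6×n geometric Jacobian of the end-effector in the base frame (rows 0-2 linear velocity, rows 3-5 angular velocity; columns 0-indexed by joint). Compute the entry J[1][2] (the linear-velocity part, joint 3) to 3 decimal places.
axis z_2 = (0.2500,-0.4330,-0.8660); lever o_n−o_2 = (-1.8995,-1.9061,-4.2141)
cross product → J_v[:, 2] = (0.1740,2.6986,-1.2990)
J_ω[:, 2] = z_2
entry J[1][2] = 2.6986

2.699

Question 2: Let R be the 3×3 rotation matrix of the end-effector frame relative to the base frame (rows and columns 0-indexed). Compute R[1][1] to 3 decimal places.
-0.433

End-effector y-axis (col 1 of R) = (0.2500,-0.4330,-0.8660)
R[1][1] = -0.4330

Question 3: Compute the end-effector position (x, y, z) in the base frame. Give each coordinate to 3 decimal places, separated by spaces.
after link 1: o_1 = (1.5000, -2.5981, 2.0000)
after link 2: o_2 = (2.3660, 1.9019, 0.0000)
after link 3: o_3 = (0.4665, -0.0042, -4.2141)

0.467 -0.004 -4.214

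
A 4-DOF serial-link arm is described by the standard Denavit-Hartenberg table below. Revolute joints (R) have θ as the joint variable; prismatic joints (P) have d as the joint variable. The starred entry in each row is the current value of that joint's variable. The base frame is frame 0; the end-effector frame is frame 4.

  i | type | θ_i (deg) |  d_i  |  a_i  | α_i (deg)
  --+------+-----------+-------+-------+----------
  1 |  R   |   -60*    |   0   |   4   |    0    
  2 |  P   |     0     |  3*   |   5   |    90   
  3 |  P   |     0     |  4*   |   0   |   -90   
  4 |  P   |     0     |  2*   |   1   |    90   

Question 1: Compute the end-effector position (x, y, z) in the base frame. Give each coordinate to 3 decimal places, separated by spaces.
after link 1: o_1 = (2.0000, -3.4641, 0.0000)
after link 2: o_2 = (4.5000, -7.7942, 3.0000)
after link 3: o_3 = (1.0359, -9.7942, 3.0000)
after link 4: o_4 = (1.5359, -10.6603, 5.0000)

1.536 -10.660 5.000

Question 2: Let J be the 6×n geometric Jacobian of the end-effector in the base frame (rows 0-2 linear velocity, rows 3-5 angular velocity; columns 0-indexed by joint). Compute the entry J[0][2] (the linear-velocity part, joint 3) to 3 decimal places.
-0.866

prismatic axis z_2 = (-0.8660,-0.5000,0.0000)
J_v[:, 2] = z_2; J_ω[:, 2] = (0,0,0)
entry J[0][2] = -0.8660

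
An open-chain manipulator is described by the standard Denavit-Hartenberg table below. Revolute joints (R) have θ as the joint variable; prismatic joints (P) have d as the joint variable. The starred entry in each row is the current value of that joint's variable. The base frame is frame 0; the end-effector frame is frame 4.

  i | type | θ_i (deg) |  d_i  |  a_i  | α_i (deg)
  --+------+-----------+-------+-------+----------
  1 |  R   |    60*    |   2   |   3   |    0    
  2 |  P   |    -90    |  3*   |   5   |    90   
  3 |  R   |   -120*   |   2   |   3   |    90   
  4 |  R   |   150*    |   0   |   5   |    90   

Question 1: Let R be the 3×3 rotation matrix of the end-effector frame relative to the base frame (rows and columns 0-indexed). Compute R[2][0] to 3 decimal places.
End-effector x-axis (col 0 of R) = (0.1250,-0.6495,0.7500)
R[2][0] = 0.7500

0.750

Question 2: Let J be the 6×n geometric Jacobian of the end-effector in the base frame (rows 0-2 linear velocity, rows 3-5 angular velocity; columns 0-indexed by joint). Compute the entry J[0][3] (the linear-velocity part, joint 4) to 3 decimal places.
3.248

axis z_3 = (-0.7500,0.4330,0.5000); lever o_n−o_3 = (0.6250,-3.2476,3.7500)
cross product → J_v[:, 3] = (3.2476,3.1250,2.1651)
J_ω[:, 3] = z_3
entry J[0][3] = 3.2476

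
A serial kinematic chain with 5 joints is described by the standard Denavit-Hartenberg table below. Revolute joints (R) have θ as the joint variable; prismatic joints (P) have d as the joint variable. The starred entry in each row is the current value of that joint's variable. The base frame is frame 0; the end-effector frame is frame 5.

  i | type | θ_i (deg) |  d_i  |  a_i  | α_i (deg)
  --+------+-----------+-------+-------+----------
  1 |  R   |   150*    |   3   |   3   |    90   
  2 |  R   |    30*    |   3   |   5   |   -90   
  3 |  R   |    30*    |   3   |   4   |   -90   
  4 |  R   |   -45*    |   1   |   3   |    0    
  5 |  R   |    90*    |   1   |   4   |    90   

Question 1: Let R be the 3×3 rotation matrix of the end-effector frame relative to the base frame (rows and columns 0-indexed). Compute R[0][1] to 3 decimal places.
-0.058

End-effector y-axis (col 1 of R) = (-0.0580,-0.9665,-0.2500)
R[0][1] = -0.0580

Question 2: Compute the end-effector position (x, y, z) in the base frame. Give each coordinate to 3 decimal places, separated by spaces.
-12.022 3.238 10.861

after link 1: o_1 = (-2.5981, 1.5000, 3.0000)
after link 2: o_2 = (-4.8481, 6.2631, 5.5000)
after link 3: o_3 = (-7.1471, 5.2811, 9.8301)
after link 4: o_4 = (-8.1947, 3.6612, 12.3358)
after link 5: o_5 = (-12.0217, 3.2377, 10.8611)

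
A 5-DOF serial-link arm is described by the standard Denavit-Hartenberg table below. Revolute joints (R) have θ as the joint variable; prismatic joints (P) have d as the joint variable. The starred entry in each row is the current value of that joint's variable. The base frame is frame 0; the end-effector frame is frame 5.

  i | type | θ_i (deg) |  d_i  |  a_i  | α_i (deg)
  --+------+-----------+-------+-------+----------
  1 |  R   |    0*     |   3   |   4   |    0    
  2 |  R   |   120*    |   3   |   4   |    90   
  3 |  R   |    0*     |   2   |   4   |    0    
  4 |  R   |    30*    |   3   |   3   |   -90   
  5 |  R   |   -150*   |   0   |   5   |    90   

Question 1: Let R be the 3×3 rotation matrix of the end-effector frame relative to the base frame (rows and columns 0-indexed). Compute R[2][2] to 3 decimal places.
End-effector z-axis (col 2 of R) = (-0.5335,-0.8080,-0.2500)
R[2][2] = -0.2500

-0.250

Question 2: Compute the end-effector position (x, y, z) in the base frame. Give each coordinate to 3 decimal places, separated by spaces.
7.071 9.681 5.335

after link 1: o_1 = (4.0000, 0.0000, 3.0000)
after link 2: o_2 = (2.0000, 3.4641, 6.0000)
after link 3: o_3 = (1.7321, 7.9282, 6.0000)
after link 4: o_4 = (3.0311, 11.6782, 7.5000)
after link 5: o_5 = (7.0712, 9.6806, 5.3349)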